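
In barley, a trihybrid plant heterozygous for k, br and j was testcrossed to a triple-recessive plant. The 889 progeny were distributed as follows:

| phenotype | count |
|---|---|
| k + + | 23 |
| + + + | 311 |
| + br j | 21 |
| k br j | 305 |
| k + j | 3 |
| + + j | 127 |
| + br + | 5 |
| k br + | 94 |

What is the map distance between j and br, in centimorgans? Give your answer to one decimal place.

The two most frequent reciprocal classes, + + + and k br j, are the parental types, so the F1 was + + + / k br j.
The two rarest classes, + br + and k + j, are the double crossovers. Comparing them with the parentals, only the br allele has switched, so br is the middle locus and the order is k – br – j.
Crossovers in the br–j interval produce the single-crossover classes + + j and k br + (127 + 94 = 221) plus the double crossovers (8).
RF(br–j) = (221 + 8) / 889 = 229/889 = 0.2576 → 25.8 centimorgans.

25.8 centimorgans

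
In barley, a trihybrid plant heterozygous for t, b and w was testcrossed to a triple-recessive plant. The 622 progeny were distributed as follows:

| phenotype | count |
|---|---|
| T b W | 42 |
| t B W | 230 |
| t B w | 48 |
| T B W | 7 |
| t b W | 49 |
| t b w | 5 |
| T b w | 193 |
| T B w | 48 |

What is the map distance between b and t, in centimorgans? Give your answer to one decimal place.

The two most frequent reciprocal classes, T b w and t B W, are the parental types, so the F1 was T b w / t B W.
The two rarest classes, t b w and T B W, are the double crossovers. Comparing them with the parentals, only the t allele has switched, so t is the middle locus and the order is w – t – b.
Crossovers in the t–b interval produce the single-crossover classes T B w and t b W (48 + 49 = 97) plus the double crossovers (12).
RF(t–b) = (97 + 12) / 622 = 109/622 = 0.1752 → 17.5 centimorgans.

17.5 centimorgans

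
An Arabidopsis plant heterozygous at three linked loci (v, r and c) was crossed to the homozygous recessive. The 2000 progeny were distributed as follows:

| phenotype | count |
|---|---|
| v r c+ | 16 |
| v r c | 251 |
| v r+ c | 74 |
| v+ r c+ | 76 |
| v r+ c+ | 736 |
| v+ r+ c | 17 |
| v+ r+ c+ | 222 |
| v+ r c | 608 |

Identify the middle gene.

r

The two most frequent reciprocal classes, v r+ c+ and v+ r c, are the parental types, so the F1 was v r+ c+ / v+ r c.
The two rarest classes, v r c+ and v+ r+ c, are the double crossovers. Comparing them with the parentals, only the r allele has switched, so r is the middle locus and the order is c – r – v.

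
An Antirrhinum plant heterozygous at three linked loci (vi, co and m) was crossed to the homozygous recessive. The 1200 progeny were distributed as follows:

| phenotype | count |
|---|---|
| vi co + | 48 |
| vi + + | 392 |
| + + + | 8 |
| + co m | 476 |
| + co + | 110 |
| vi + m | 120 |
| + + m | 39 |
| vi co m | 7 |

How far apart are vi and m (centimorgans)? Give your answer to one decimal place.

20.4 centimorgans

The two most frequent reciprocal classes, vi + + and + co m, are the parental types, so the F1 was vi + + / + co m.
The two rarest classes, + + + and vi co m, are the double crossovers. Comparing them with the parentals, only the vi allele has switched, so vi is the middle locus and the order is co – vi – m.
Crossovers in the vi–m interval produce the single-crossover classes vi + m and + co + (120 + 110 = 230) plus the double crossovers (15).
RF(vi–m) = (230 + 15) / 1200 = 245/1200 = 0.2042 → 20.4 centimorgans.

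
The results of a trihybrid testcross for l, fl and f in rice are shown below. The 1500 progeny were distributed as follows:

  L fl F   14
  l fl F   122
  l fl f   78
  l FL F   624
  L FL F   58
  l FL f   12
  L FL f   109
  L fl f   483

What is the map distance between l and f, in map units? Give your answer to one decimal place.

10.8 map units

The two most frequent reciprocal classes, l FL F and L fl f, are the parental types, so the F1 was l FL F / L fl f.
The two rarest classes, l FL f and L fl F, are the double crossovers. Comparing them with the parentals, only the f allele has switched, so f is the middle locus and the order is fl – f – l.
Crossovers in the f–l interval produce the single-crossover classes L FL F and l fl f (58 + 78 = 136) plus the double crossovers (26).
RF(f–l) = (136 + 26) / 1500 = 162/1500 = 0.1080 → 10.8 map units.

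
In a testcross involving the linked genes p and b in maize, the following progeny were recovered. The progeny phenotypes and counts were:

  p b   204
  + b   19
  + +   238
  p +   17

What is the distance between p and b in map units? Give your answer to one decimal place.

The two most frequent classes, + + (238) and p b (204), are the parental types, so the F1 was + + / p b.
The recombinant classes are + b and p +: 19 + 17 = 36.
Recombination frequency = 36/478 = 0.0753 ≈ 7.5%, i.e. 7.5 map units.

7.5 map units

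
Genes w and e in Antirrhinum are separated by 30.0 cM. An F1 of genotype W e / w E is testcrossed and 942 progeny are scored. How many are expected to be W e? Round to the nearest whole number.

A map distance of 30.0 cM corresponds to a recombination frequency of 0.300.
The F1 is W e / w E, so W e is a parental gamete class with expected frequency (1 − r)/2 = 0.700/2 = 0.3500.
Expected number = 0.3500 × 942 = 329.70 ≈ 330.

330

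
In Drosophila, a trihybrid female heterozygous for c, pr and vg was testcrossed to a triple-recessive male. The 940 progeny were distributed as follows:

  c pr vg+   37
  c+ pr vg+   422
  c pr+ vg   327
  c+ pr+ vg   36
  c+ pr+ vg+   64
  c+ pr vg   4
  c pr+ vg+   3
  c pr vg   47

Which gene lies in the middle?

vg

The two most frequent reciprocal classes, c pr+ vg and c+ pr vg+, are the parental types, so the F1 was c pr+ vg / c+ pr vg+.
The two rarest classes, c pr+ vg+ and c+ pr vg, are the double crossovers. Comparing them with the parentals, only the vg allele has switched, so vg is the middle locus and the order is pr – vg – c.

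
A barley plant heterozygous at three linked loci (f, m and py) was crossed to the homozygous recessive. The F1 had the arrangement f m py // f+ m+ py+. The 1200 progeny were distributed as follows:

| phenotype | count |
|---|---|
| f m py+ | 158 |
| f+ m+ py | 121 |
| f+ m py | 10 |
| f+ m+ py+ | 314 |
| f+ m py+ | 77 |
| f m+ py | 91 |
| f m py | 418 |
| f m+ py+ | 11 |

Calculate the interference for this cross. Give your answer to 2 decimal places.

0.56

The two rarest classes, f+ m py and f m+ py+, are the double crossovers. Comparing them with the parentals, only the f allele has switched, so f is the middle locus and the order is m – f – py.
m–f: (168 + 21)/1200 = 0.1575; f–py: (279 + 21)/1200 = 0.2500.
Expected DCO frequency = 0.1575 × 0.2500 ≈ 0.03938; observed = 21/1200 ≈ 0.01750.
Coefficient of coincidence = 0.01750/0.03938 ≈ 0.44; interference = 1 − 0.44 = 0.56.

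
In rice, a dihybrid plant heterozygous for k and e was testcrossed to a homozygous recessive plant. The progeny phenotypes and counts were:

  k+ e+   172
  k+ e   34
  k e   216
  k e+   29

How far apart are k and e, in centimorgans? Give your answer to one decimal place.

The two most frequent classes, k+ e+ (172) and k e (216), are the parental types, so the F1 was k+ e+ / k e.
The recombinant classes are k+ e and k e+: 34 + 29 = 63.
Recombination frequency = 63/451 = 0.1397 ≈ 14.0%, i.e. 14.0 centimorgans.

14.0 centimorgans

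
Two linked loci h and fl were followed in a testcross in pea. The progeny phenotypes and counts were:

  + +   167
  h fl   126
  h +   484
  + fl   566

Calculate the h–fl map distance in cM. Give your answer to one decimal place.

21.8 cM

The two most frequent classes, + fl (566) and h + (484), are the parental types, so the F1 was + fl / h +.
The recombinant classes are + + and h fl: 167 + 126 = 293.
Recombination frequency = 293/1343 = 0.2182 ≈ 21.8%, i.e. 21.8 cM.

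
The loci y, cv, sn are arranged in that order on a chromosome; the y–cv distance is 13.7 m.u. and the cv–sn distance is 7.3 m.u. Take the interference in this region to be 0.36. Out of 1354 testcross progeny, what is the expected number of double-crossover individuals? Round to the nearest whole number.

9

Map distances give recombination frequencies of 0.137 and 0.073 for the two intervals.
With interference 0.36 (so coincidence = 0.64), expected double-crossover frequency = 0.137 × 0.073 × 0.64 = 0.00640.
Expected number = 0.00640 × 1354 = 8.67 ≈ 9.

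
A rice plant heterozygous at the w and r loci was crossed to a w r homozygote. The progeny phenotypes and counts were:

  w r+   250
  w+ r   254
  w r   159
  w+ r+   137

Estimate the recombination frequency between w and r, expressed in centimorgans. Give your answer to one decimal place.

37.0 centimorgans

The two most frequent classes, w+ r (254) and w r+ (250), are the parental types, so the F1 was w+ r / w r+.
The recombinant classes are w+ r+ and w r: 137 + 159 = 296.
Recombination frequency = 296/800 = 0.3700 ≈ 37.0%, i.e. 37.0 centimorgans.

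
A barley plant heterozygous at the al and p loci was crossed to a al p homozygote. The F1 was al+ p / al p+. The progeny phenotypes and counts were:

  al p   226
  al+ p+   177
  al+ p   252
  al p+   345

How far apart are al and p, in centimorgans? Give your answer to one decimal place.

The recombinant classes are al+ p+ and al p: 177 + 226 = 403.
Recombination frequency = 403/1000 = 0.4030 ≈ 40.3%, i.e. 40.3 centimorgans.

40.3 centimorgans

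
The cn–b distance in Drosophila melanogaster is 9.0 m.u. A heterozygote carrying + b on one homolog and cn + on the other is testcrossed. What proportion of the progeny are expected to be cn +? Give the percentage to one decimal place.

45.5%

A map distance of 9.0 m.u. corresponds to a recombination frequency of 0.090.
The F1 is + b / cn +, so cn + is a parental gamete class with expected frequency (1 − r)/2 = 0.910/2 = 0.4550.
That is 0.4550 = 45.5% of the progeny.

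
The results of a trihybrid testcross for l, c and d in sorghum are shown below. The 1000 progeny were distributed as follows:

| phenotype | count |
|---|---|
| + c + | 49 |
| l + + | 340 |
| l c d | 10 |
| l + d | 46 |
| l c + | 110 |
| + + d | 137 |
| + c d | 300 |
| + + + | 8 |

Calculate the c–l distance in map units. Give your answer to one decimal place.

26.5 map units

The two most frequent reciprocal classes, + c d and l + +, are the parental types, so the F1 was + c d / l + +.
The two rarest classes, l c d and + + +, are the double crossovers. Comparing them with the parentals, only the l allele has switched, so l is the middle locus and the order is d – l – c.
Crossovers in the l–c interval produce the single-crossover classes + + d and l c + (137 + 110 = 247) plus the double crossovers (18).
RF(l–c) = (247 + 18) / 1000 = 265/1000 = 0.2650 → 26.5 map units.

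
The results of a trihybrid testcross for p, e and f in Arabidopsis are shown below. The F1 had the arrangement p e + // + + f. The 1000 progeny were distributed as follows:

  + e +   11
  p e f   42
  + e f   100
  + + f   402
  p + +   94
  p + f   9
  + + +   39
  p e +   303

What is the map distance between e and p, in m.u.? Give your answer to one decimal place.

21.4 m.u.

The two rarest classes, + e + and p + f, are the double crossovers. Comparing them with the parentals, only the p allele has switched, so p is the middle locus and the order is e – p – f.
Crossovers in the e–p interval produce the single-crossover classes p + + and + e f (94 + 100 = 194) plus the double crossovers (20).
RF(e–p) = (194 + 20) / 1000 = 214/1000 = 0.2140 → 21.4 m.u.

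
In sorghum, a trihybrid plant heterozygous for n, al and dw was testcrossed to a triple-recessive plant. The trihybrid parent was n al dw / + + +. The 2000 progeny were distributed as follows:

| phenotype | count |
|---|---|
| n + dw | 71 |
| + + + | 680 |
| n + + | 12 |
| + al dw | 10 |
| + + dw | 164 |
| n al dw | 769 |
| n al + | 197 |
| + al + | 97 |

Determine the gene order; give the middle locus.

The two rarest classes, + al dw and n + +, are the double crossovers. Comparing them with the parentals, only the n allele has switched, so n is the middle locus and the order is dw – n – al.

n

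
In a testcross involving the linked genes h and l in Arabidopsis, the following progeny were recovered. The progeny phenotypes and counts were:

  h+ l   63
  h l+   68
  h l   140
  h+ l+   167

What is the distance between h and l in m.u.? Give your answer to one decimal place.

The two most frequent classes, h+ l+ (167) and h l (140), are the parental types, so the F1 was h+ l+ / h l.
The recombinant classes are h+ l and h l+: 63 + 68 = 131.
Recombination frequency = 131/438 = 0.2991 ≈ 29.9%, i.e. 29.9 m.u.

29.9 m.u.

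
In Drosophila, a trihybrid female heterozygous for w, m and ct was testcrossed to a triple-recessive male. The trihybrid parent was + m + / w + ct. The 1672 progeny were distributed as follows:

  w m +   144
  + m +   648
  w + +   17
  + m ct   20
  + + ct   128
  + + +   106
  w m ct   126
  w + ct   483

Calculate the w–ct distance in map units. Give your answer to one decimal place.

The two rarest classes, + m ct and w + +, are the double crossovers. Comparing them with the parentals, only the ct allele has switched, so ct is the middle locus and the order is w – ct – m.
Crossovers in the w–ct interval produce the single-crossover classes w m + and + + ct (144 + 128 = 272) plus the double crossovers (37).
RF(w–ct) = (272 + 37) / 1672 = 309/1672 = 0.1848 → 18.5 map units.

18.5 map units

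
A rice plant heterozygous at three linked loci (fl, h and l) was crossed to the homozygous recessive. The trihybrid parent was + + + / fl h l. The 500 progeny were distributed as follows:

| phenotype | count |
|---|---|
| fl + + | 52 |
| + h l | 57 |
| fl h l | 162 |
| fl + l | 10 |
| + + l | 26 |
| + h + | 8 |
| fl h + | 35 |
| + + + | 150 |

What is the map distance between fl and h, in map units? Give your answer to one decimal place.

25.4 map units

The two rarest classes, + h + and fl + l, are the double crossovers. Comparing them with the parentals, only the h allele has switched, so h is the middle locus and the order is l – h – fl.
Crossovers in the h–fl interval produce the single-crossover classes fl + + and + h l (52 + 57 = 109) plus the double crossovers (18).
RF(h–fl) = (109 + 18) / 500 = 127/500 = 0.2540 → 25.4 map units.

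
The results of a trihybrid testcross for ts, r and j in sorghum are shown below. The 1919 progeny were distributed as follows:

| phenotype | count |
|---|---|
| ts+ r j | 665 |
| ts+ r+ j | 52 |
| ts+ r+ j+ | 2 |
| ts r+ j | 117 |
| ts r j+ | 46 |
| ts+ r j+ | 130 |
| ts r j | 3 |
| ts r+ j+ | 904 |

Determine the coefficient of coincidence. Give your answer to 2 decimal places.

The two most frequent reciprocal classes, ts+ r j and ts r+ j+, are the parental types, so the F1 was ts+ r j / ts r+ j+.
The two rarest classes, ts r j and ts+ r+ j+, are the double crossovers. Comparing them with the parentals, only the ts allele has switched, so ts is the middle locus and the order is j – ts – r.
j–ts: (247 + 5)/1919 = 0.1313; ts–r: (98 + 5)/1919 = 0.0537.
Expected DCO frequency = 0.1313 × 0.0537 ≈ 0.00705; observed = 5/1919 ≈ 0.00261.
Coefficient of coincidence = 0.00261/0.00705 ≈ 0.37.

0.37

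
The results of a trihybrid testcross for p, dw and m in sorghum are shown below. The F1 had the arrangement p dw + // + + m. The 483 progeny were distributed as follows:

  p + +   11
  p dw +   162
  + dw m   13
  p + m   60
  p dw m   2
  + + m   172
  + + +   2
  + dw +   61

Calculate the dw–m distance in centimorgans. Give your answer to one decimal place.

5.8 centimorgans

The two rarest classes, p dw m and + + +, are the double crossovers. Comparing them with the parentals, only the m allele has switched, so m is the middle locus and the order is p – m – dw.
Crossovers in the m–dw interval produce the single-crossover classes p + + and + dw m (11 + 13 = 24) plus the double crossovers (4).
RF(m–dw) = (24 + 4) / 483 = 28/483 = 0.0580 → 5.8 centimorgans.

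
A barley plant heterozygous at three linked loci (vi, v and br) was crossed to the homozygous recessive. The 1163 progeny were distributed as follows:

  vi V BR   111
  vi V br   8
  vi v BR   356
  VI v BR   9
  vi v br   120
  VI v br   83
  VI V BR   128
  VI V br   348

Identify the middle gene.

The two most frequent reciprocal classes, vi v BR and VI V br, are the parental types, so the F1 was vi v BR / VI V br.
The two rarest classes, VI v BR and vi V br, are the double crossovers. Comparing them with the parentals, only the vi allele has switched, so vi is the middle locus and the order is v – vi – br.

vi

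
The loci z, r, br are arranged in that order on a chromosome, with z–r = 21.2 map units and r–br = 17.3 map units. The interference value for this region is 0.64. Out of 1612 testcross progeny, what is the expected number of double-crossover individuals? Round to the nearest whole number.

21

Map distances give recombination frequencies of 0.212 and 0.173 for the two intervals.
With interference 0.64 (so coincidence = 0.36), expected double-crossover frequency = 0.212 × 0.173 × 0.36 = 0.01320.
Expected number = 0.01320 × 1612 = 21.28 ≈ 21.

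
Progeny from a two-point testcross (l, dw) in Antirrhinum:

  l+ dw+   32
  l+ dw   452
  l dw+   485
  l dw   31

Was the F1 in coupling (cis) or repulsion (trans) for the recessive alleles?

trans

The two most frequent classes are l+ dw (452) and l dw+ (485); these are the parental (non-recombinant) types.
So the F1 carried l+ dw on one chromosome and l dw+ on the other — the recessive alleles are on opposite chromosomes (trans / repulsion).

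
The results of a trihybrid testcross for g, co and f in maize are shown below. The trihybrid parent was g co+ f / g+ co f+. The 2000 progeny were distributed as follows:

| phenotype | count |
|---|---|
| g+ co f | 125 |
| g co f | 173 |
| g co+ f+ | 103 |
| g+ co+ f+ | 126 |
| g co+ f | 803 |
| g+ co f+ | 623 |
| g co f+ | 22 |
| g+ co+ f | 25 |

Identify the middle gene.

The two rarest classes, g+ co+ f and g co f+, are the double crossovers. Comparing them with the parentals, only the g allele has switched, so g is the middle locus and the order is co – g – f.

g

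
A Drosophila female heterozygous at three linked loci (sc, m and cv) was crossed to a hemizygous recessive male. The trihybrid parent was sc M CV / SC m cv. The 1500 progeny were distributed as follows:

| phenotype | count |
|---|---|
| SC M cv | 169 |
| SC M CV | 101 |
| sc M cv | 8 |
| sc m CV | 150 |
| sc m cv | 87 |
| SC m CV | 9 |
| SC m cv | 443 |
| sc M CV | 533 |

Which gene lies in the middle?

The two rarest classes, sc M cv and SC m CV, are the double crossovers. Comparing them with the parentals, only the cv allele has switched, so cv is the middle locus and the order is sc – cv – m.

cv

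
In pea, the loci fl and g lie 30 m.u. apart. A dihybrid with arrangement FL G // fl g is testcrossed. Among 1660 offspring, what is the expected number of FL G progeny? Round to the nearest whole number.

581

A map distance of 30 m.u. corresponds to a recombination frequency of 0.300.
The F1 is FL G / fl g, so FL G is a parental gamete class with expected frequency (1 − r)/2 = 0.700/2 = 0.3500.
Expected number = 0.3500 × 1660 = 581.00 ≈ 581.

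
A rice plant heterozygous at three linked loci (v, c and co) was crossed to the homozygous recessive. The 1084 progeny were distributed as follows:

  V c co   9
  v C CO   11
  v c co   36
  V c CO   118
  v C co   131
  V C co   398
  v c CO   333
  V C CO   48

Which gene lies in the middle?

The two most frequent reciprocal classes, V C co and v c CO, are the parental types, so the F1 was V C co / v c CO.
The two rarest classes, V c co and v C CO, are the double crossovers. Comparing them with the parentals, only the c allele has switched, so c is the middle locus and the order is v – c – co.

c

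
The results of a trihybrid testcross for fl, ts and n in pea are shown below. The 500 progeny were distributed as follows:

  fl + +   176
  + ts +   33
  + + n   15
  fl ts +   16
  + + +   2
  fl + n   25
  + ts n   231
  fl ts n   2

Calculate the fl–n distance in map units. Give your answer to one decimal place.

12.4 map units

The two most frequent reciprocal classes, fl + + and + ts n, are the parental types, so the F1 was fl + + / + ts n.
The two rarest classes, + + + and fl ts n, are the double crossovers. Comparing them with the parentals, only the fl allele has switched, so fl is the middle locus and the order is n – fl – ts.
Crossovers in the n–fl interval produce the single-crossover classes fl + n and + ts + (25 + 33 = 58) plus the double crossovers (4).
RF(n–fl) = (58 + 4) / 500 = 62/500 = 0.1240 → 12.4 map units.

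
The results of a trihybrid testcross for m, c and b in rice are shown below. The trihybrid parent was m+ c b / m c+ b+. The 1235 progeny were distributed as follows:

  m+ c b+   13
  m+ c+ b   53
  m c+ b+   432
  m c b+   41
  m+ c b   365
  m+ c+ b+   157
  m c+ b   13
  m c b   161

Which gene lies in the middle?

b

The two rarest classes, m+ c b+ and m c+ b, are the double crossovers. Comparing them with the parentals, only the b allele has switched, so b is the middle locus and the order is c – b – m.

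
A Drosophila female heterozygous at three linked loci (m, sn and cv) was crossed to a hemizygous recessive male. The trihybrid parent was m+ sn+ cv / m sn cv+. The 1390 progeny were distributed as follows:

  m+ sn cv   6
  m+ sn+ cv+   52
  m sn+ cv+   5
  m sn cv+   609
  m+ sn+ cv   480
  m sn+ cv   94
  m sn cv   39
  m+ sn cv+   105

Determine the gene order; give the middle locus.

sn

The two rarest classes, m+ sn cv and m sn+ cv+, are the double crossovers. Comparing them with the parentals, only the sn allele has switched, so sn is the middle locus and the order is cv – sn – m.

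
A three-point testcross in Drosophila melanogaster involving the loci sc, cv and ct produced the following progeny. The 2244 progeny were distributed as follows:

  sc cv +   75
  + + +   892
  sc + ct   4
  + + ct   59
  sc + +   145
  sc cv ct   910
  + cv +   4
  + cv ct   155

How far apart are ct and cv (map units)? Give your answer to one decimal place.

6.3 map units

The two most frequent reciprocal classes, sc cv ct and + + +, are the parental types, so the F1 was sc cv ct / + + +.
The two rarest classes, sc + ct and + cv +, are the double crossovers. Comparing them with the parentals, only the cv allele has switched, so cv is the middle locus and the order is ct – cv – sc.
Crossovers in the ct–cv interval produce the single-crossover classes sc cv + and + + ct (75 + 59 = 134) plus the double crossovers (8).
RF(ct–cv) = (134 + 8) / 2244 = 142/2244 = 0.0633 → 6.3 map units.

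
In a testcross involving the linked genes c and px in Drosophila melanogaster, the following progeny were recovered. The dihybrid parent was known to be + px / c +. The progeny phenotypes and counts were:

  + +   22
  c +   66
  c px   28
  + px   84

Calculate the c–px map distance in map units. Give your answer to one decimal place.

The recombinant classes are + + and c px: 22 + 28 = 50.
Recombination frequency = 50/200 = 0.2500 ≈ 25.0%, i.e. 25.0 map units.

25.0 map units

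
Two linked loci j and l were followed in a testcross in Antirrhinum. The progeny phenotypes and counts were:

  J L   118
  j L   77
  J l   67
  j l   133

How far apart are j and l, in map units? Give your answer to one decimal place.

36.5 map units

The two most frequent classes, J L (118) and j l (133), are the parental types, so the F1 was J L / j l.
The recombinant classes are J l and j L: 67 + 77 = 144.
Recombination frequency = 144/395 = 0.3646 ≈ 36.5%, i.e. 36.5 map units.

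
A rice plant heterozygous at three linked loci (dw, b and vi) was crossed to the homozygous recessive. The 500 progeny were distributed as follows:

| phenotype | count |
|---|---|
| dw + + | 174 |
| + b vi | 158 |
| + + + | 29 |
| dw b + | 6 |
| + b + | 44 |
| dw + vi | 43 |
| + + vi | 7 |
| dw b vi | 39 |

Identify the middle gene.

b

The two most frequent reciprocal classes, dw + + and + b vi, are the parental types, so the F1 was dw + + / + b vi.
The two rarest classes, dw b + and + + vi, are the double crossovers. Comparing them with the parentals, only the b allele has switched, so b is the middle locus and the order is vi – b – dw.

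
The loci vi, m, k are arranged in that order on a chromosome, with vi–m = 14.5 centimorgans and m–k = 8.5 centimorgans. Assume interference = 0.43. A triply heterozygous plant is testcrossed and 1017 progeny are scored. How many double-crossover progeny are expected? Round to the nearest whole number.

7

Map distances give recombination frequencies of 0.145 and 0.085 for the two intervals.
With interference 0.43 (so coincidence = 0.57), expected double-crossover frequency = 0.145 × 0.085 × 0.57 = 0.00703.
Expected number = 0.00703 × 1017 = 7.14 ≈ 7.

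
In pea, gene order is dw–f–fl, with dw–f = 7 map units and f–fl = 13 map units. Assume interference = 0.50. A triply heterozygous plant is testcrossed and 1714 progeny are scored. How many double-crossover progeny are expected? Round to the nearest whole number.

8

Map distances give recombination frequencies of 0.070 and 0.130 for the two intervals.
With interference 0.50 (so coincidence = 0.50), expected double-crossover frequency = 0.070 × 0.130 × 0.50 = 0.00455.
Expected number = 0.00455 × 1714 = 7.80 ≈ 8.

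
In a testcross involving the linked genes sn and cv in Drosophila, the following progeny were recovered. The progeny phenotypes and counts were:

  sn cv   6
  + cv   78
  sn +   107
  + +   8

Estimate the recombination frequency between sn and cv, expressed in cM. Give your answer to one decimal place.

7.0 cM

The two most frequent classes, + cv (78) and sn + (107), are the parental types, so the F1 was + cv / sn +.
The recombinant classes are + + and sn cv: 8 + 6 = 14.
Recombination frequency = 14/199 = 0.0704 ≈ 7.0%, i.e. 7.0 cM.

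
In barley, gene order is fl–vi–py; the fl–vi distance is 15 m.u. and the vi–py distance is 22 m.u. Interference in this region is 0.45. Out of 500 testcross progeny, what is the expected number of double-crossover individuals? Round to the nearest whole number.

9

Map distances give recombination frequencies of 0.150 and 0.220 for the two intervals.
With interference 0.45 (so coincidence = 0.55), expected double-crossover frequency = 0.150 × 0.220 × 0.55 = 0.01815.
Expected number = 0.01815 × 500 = 9.08 ≈ 9.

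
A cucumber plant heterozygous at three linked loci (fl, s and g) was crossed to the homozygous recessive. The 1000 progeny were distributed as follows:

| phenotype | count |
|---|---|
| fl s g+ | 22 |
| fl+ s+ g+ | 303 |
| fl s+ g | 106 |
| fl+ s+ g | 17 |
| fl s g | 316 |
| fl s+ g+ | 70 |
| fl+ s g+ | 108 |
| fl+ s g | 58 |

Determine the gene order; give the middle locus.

g

The two most frequent reciprocal classes, fl s g and fl+ s+ g+, are the parental types, so the F1 was fl s g / fl+ s+ g+.
The two rarest classes, fl s g+ and fl+ s+ g, are the double crossovers. Comparing them with the parentals, only the g allele has switched, so g is the middle locus and the order is fl – g – s.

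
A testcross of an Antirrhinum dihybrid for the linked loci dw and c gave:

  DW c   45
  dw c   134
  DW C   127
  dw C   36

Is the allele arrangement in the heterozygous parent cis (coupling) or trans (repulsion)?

The two most frequent classes are DW C (127) and dw c (134); these are the parental (non-recombinant) types.
So the F1 carried DW C on one chromosome and dw c on the other — the recessive alleles are on the same chromosome (cis / coupling).

cis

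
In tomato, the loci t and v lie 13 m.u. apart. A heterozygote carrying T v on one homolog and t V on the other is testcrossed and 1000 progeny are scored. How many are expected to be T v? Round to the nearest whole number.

A map distance of 13 m.u. corresponds to a recombination frequency of 0.130.
The F1 is T v / t V, so T v is a parental gamete class with expected frequency (1 − r)/2 = 0.870/2 = 0.4350.
Expected number = 0.4350 × 1000 = 435.00 ≈ 435.

435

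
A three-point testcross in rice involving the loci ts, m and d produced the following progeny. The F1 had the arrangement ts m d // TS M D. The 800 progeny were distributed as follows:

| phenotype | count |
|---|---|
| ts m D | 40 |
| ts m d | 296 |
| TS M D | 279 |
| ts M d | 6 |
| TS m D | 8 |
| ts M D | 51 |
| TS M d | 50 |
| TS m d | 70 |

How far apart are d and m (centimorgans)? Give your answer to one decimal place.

The two rarest classes, ts M d and TS m D, are the double crossovers. Comparing them with the parentals, only the m allele has switched, so m is the middle locus and the order is ts – m – d.
Crossovers in the m–d interval produce the single-crossover classes ts m D and TS M d (40 + 50 = 90) plus the double crossovers (14).
RF(m–d) = (90 + 14) / 800 = 104/800 = 0.1300 → 13.0 centimorgans.

13.0 centimorgans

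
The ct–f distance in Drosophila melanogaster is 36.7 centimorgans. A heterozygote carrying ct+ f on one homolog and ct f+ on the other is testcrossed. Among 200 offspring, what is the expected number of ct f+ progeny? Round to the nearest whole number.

A map distance of 36.7 centimorgans corresponds to a recombination frequency of 0.367.
The F1 is ct+ f / ct f+, so ct f+ is a parental gamete class with expected frequency (1 − r)/2 = 0.633/2 = 0.3165.
Expected number = 0.3165 × 200 = 63.30 ≈ 63.

63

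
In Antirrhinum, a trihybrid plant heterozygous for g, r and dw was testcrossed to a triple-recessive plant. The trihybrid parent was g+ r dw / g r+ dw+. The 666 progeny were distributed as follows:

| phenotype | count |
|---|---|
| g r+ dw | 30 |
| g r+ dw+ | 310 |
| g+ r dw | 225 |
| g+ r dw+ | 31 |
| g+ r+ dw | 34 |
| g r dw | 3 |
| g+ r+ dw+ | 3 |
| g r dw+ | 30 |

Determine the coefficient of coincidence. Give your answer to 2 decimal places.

The two rarest classes, g r dw and g+ r+ dw+, are the double crossovers. Comparing them with the parentals, only the g allele has switched, so g is the middle locus and the order is r – g – dw.
r–g: (64 + 6)/666 = 0.1051; g–dw: (61 + 6)/666 = 0.1006.
Expected DCO frequency = 0.1051 × 0.1006 ≈ 0.01057; observed = 6/666 ≈ 0.00901.
Coefficient of coincidence = 0.00901/0.01057 ≈ 0.85.

0.85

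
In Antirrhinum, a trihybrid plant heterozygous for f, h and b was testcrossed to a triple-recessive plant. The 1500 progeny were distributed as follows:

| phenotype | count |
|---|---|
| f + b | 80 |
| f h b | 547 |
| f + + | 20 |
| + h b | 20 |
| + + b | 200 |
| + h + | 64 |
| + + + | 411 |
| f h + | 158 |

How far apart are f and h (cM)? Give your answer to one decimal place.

The two most frequent reciprocal classes, + + + and f h b, are the parental types, so the F1 was + + + / f h b.
The two rarest classes, f + + and + h b, are the double crossovers. Comparing them with the parentals, only the f allele has switched, so f is the middle locus and the order is h – f – b.
Crossovers in the h–f interval produce the single-crossover classes + h + and f + b (64 + 80 = 144) plus the double crossovers (40).
RF(h–f) = (144 + 40) / 1500 = 184/1500 = 0.1227 → 12.3 cM.

12.3 cM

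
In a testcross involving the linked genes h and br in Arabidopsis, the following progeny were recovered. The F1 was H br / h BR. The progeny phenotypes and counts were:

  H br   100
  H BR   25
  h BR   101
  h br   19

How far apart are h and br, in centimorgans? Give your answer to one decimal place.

The recombinant classes are H BR and h br: 25 + 19 = 44.
Recombination frequency = 44/245 = 0.1796 ≈ 18.0%, i.e. 18.0 centimorgans.

18.0 centimorgans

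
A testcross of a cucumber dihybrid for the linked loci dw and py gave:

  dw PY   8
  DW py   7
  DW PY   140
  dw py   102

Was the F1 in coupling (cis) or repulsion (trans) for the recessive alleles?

The two most frequent classes are DW PY (140) and dw py (102); these are the parental (non-recombinant) types.
So the F1 carried DW PY on one chromosome and dw py on the other — the recessive alleles are on the same chromosome (cis / coupling).

cis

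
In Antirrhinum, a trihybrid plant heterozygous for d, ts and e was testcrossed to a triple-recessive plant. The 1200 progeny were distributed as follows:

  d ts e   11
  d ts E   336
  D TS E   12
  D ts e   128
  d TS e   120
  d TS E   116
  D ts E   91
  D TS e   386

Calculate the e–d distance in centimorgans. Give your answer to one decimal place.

19.5 centimorgans

The two most frequent reciprocal classes, D TS e and d ts E, are the parental types, so the F1 was D TS e / d ts E.
The two rarest classes, D TS E and d ts e, are the double crossovers. Comparing them with the parentals, only the e allele has switched, so e is the middle locus and the order is d – e – ts.
Crossovers in the d–e interval produce the single-crossover classes d TS e and D ts E (120 + 91 = 211) plus the double crossovers (23).
RF(d–e) = (211 + 23) / 1200 = 234/1200 = 0.1950 → 19.5 centimorgans.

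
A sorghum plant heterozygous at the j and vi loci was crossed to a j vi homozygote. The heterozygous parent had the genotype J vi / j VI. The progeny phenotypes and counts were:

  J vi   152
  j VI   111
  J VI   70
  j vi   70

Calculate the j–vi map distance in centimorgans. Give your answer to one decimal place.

34.7 centimorgans

The recombinant classes are J VI and j vi: 70 + 70 = 140.
Recombination frequency = 140/403 = 0.3474 ≈ 34.7%, i.e. 34.7 centimorgans.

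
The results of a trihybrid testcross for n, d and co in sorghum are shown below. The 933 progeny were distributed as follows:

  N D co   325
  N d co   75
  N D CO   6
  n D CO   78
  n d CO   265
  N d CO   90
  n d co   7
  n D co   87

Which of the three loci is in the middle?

co

The two most frequent reciprocal classes, n d CO and N D co, are the parental types, so the F1 was n d CO / N D co.
The two rarest classes, n d co and N D CO, are the double crossovers. Comparing them with the parentals, only the co allele has switched, so co is the middle locus and the order is d – co – n.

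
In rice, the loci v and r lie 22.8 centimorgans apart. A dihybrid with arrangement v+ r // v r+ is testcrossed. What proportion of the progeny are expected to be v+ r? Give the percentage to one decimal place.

A map distance of 22.8 centimorgans corresponds to a recombination frequency of 0.228.
The F1 is v+ r / v r+, so v+ r is a parental gamete class with expected frequency (1 − r)/2 = 0.772/2 = 0.3860.
That is 0.3860 = 38.6% of the progeny.

38.6%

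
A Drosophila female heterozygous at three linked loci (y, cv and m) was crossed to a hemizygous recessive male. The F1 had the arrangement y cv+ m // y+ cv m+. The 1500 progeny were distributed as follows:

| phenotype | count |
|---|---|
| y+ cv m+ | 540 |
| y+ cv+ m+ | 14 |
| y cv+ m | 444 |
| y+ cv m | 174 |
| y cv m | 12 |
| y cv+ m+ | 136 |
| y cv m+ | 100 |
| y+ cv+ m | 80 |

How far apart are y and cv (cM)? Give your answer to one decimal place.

The two rarest classes, y cv m and y+ cv+ m+, are the double crossovers. Comparing them with the parentals, only the cv allele has switched, so cv is the middle locus and the order is y – cv – m.
Crossovers in the y–cv interval produce the single-crossover classes y+ cv+ m and y cv m+ (80 + 100 = 180) plus the double crossovers (26).
RF(y–cv) = (180 + 26) / 1500 = 206/1500 = 0.1373 → 13.7 cM.

13.7 cM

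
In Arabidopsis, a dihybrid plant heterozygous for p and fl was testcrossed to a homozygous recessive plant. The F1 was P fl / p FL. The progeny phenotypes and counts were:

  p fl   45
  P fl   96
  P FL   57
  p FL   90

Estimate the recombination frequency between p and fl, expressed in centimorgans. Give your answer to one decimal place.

35.4 centimorgans

The recombinant classes are P FL and p fl: 57 + 45 = 102.
Recombination frequency = 102/288 = 0.3542 ≈ 35.4%, i.e. 35.4 centimorgans.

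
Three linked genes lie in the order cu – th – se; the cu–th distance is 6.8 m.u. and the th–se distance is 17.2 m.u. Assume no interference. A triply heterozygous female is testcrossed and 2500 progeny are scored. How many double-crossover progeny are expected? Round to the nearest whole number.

Map distances give recombination frequencies of 0.068 and 0.172 for the two intervals.
With no interference, expected double-crossover frequency = 0.068 × 0.172 = 0.01170.
Expected number = 0.01170 × 2500 = 29.24 ≈ 29.

29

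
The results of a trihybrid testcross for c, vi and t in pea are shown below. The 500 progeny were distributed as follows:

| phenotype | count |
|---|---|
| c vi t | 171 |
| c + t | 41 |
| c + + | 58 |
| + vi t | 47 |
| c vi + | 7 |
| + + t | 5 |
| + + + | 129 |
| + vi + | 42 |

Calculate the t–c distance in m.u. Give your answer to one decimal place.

The two most frequent reciprocal classes, c vi t and + + +, are the parental types, so the F1 was c vi t / + + +.
The two rarest classes, c vi + and + + t, are the double crossovers. Comparing them with the parentals, only the t allele has switched, so t is the middle locus and the order is c – t – vi.
Crossovers in the c–t interval produce the single-crossover classes + vi t and c + + (47 + 58 = 105) plus the double crossovers (12).
RF(c–t) = (105 + 12) / 500 = 117/500 = 0.2340 → 23.4 m.u.

23.4 m.u.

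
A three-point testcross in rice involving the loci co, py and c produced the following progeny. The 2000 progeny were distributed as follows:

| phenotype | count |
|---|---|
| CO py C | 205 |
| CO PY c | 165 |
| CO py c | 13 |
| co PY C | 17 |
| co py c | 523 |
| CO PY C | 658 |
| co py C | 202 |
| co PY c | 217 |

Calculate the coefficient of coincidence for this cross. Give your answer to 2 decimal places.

The two most frequent reciprocal classes, co py c and CO PY C, are the parental types, so the F1 was co py c / CO PY C.
The two rarest classes, CO py c and co PY C, are the double crossovers. Comparing them with the parentals, only the co allele has switched, so co is the middle locus and the order is py – co – c.
py–co: (422 + 30)/2000 = 0.2260; co–c: (367 + 30)/2000 = 0.1985.
Expected DCO frequency = 0.2260 × 0.1985 ≈ 0.04486; observed = 30/2000 ≈ 0.01500.
Coefficient of coincidence = 0.01500/0.04486 ≈ 0.33.

0.33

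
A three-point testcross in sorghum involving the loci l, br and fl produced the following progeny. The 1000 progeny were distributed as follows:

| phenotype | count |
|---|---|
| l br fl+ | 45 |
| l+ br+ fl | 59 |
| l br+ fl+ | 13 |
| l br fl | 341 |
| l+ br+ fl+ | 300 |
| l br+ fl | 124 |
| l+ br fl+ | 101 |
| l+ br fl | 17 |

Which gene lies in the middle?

l

The two most frequent reciprocal classes, l+ br+ fl+ and l br fl, are the parental types, so the F1 was l+ br+ fl+ / l br fl.
The two rarest classes, l br+ fl+ and l+ br fl, are the double crossovers. Comparing them with the parentals, only the l allele has switched, so l is the middle locus and the order is fl – l – br.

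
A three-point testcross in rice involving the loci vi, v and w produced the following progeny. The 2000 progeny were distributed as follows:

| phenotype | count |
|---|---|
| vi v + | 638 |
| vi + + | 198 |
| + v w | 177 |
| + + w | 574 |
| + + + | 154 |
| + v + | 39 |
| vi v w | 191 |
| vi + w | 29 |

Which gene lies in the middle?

vi

The two most frequent reciprocal classes, + + w and vi v +, are the parental types, so the F1 was + + w / vi v +.
The two rarest classes, vi + w and + v +, are the double crossovers. Comparing them with the parentals, only the vi allele has switched, so vi is the middle locus and the order is w – vi – v.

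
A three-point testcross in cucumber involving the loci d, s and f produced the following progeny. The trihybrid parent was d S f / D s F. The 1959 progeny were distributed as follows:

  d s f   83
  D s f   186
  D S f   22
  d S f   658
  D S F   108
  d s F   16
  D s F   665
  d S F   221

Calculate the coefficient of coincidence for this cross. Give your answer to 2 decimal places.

0.73

The two rarest classes, D S f and d s F, are the double crossovers. Comparing them with the parentals, only the d allele has switched, so d is the middle locus and the order is f – d – s.
f–d: (407 + 38)/1959 = 0.2272; d–s: (191 + 38)/1959 = 0.1169.
Expected DCO frequency = 0.2272 × 0.1169 ≈ 0.02656; observed = 38/1959 ≈ 0.01940.
Coefficient of coincidence = 0.01940/0.02656 ≈ 0.73.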